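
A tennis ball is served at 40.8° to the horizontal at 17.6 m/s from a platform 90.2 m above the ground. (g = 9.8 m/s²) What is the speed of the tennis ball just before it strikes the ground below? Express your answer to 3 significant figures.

v_x = 17.6 cos 40.8° = 13.32 m/s is unchanged throughout.
For the vertical component, v_y² = v_y0² + 2 g h = (11.50)² + 2×9.8×90.2 = 1900, so |v_y| = 43.59 m/s.
Impact speed = √(v_x² + v_y²) = √(177.4 + 1900) = 45.6 m/s.

45.6 m/s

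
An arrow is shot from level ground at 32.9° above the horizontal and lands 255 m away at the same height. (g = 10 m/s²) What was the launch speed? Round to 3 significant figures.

52.9 m/s

On level ground, R = v₀² sin(2θ) / g, so v₀ = √(R g / sin 2θ).
sin(2 × 32.9°) = 0.9121.
v₀ = √(255 × 10 / 0.9121) = √2796 = 52.9 m/s.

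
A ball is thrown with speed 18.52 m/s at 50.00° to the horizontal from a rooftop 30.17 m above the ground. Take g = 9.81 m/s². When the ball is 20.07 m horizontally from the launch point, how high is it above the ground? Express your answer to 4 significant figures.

40.15 m

v_x = 18.52 cos 50.00° = 11.904 m/s, v_y0 = 18.52 sin 50.00° = 14.187 m/s.
Time to reach x = 20.07 m: t = x / v_x = 20.07 / 11.904 = 1.6860 s.
y = 30.17 + v_y0 t − ½ g t² = 30.17 + 14.187×1.6860 − 4.905×1.6860² = 40.15 m.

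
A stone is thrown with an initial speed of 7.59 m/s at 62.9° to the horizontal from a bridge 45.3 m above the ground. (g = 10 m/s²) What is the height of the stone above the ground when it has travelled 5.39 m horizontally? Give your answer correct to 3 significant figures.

v_x = 7.59 cos 62.9° = 3.458 m/s, v_y0 = 7.59 sin 62.9° = 6.757 m/s.
Time to reach x = 5.39 m: t = x / v_x = 5.39 / 3.458 = 1.559 s.
y = 45.3 + v_y0 t − ½ g t² = 45.3 + 6.757×1.559 − 5.000×1.559² = 43.7 m.

43.7 m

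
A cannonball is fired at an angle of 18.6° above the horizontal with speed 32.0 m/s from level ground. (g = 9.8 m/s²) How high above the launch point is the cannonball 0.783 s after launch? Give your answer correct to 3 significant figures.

4.99 m

v_y0 = 32.0 sin 18.6° = 10.21 m/s.
y(t) = v_y0 t − ½ g t² = 10.21×0.783 − 4.900×0.783² = 4.99 m.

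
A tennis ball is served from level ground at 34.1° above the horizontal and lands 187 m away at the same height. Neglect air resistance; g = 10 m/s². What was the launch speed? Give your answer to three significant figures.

44.9 m/s

On level ground, R = v₀² sin(2θ) / g, so v₀ = √(R g / sin 2θ).
sin(2 × 34.1°) = 0.9285.
v₀ = √(187 × 10 / 0.9285) = √2014 = 44.9 m/s.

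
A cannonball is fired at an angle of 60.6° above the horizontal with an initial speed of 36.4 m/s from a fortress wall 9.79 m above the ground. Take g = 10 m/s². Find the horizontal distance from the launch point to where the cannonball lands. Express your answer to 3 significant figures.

Components: v_x = 36.4 cos 60.6° = 17.87 m/s, v_y = 36.4 sin 60.6° = 31.71 m/s.
Vertical: 0 = 9.79 + 31.71 t − ½(10) t² ⇒ 5.000 t² − 31.71 t − 9.79 = 0.
t = [31.71 + √(1006 + 195.8)] / 10.00 = 6.638 s.
Horizontal: R = v_x · t = 17.87 × 6.638 = 119 m.

119 m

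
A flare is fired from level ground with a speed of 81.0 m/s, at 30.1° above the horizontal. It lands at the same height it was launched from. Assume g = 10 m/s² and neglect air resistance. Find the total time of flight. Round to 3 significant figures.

8.12 s

Vertical component: v_y = 81.0 sin 30.1° = 40.62 m/s.
For a projectile landing at launch height, time of flight is t = 2 v_y / g = 2 × 40.62 / 10 = 8.12 s.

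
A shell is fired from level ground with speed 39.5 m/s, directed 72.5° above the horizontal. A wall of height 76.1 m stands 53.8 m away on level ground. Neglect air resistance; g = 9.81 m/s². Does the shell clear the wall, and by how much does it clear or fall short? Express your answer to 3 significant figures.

No — it falls 6.10 m short of clearing the wall.

v_x = 39.5 cos 72.5° = 11.88 m/s; v_y0 = 39.5 sin 72.5° = 37.67 m/s.
Time to reach the wall: t = 53.8 / 11.88 = 4.529 s.
Height at that point: y = 37.67×4.529 − 4.905×4.529² = 70.00 m.
That is 76.1 − 70.00 = 6.10 m below the top of the wall, so the shell does not clear it.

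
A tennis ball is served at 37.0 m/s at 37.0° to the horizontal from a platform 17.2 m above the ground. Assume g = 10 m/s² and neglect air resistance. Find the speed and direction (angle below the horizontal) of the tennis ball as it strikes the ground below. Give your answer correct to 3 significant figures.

v_x = 37.0 cos 37.0° = 29.55 m/s (constant).
|v_y| at impact = √((22.27)² + 2×10×17.2) = 28.98 m/s.
Speed = √(29.55² + 28.98²) = 41.4 m/s; angle = arctan(28.98/29.55) = 44.4° below horizontal.

41.4 m/s at 44.4° below the horizontal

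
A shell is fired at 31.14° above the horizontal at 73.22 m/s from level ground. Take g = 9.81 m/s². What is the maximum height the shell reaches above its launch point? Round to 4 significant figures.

Vertical component of launch velocity: v_y = 73.22 sin 31.14° = 37.864 m/s.
At the highest point the vertical velocity is zero, so v_y² = 2 g h_max.
h_max = (37.864)² / (2 × 9.81) = 1433.7 / 19.62 = 73.07 m.

73.07 m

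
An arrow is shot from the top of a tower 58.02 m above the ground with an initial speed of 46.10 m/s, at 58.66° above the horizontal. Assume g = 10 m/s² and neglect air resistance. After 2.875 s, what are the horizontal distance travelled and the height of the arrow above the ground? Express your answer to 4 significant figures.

x = 68.93 m, y = 129.9 m

v_x = 46.10 cos 58.66° = 23.977 m/s; v_y0 = 46.10 sin 58.66° = 39.374 m/s.
x = v_x t = 23.977 × 2.875 = 68.93 m.
y = 58.02 + v_y0 t − ½ g t² = 129.9 m.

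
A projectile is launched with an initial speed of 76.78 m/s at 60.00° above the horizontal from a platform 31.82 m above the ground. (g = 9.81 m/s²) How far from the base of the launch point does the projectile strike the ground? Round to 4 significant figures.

538.2 m

Components: v_x = 76.78 cos 60.00° = 38.390 m/s, v_y = 76.78 sin 60.00° = 66.493 m/s.
Vertical: 0 = 31.82 + 66.493 t − ½(9.81) t² ⇒ 4.905 t² − 66.493 t − 31.82 = 0.
t = [66.493 + √(4421.3 + 624.31)] / 9.810 = 14.019 s.
Horizontal: R = v_x · t = 38.390 × 14.019 = 538.2 m.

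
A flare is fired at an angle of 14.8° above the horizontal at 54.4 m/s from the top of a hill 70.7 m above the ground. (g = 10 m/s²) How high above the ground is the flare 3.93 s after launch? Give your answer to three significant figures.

v_y0 = 54.4 sin 14.8° = 13.90 m/s.
y(t) = 70.7 + v_y0 t − ½ g t² = 70.7 + 13.90×3.93 − ½×10×3.93² = 48.1 m.

48.1 m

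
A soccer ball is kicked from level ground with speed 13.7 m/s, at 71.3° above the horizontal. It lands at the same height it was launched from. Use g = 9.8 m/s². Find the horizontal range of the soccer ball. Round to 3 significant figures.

11.6 m

Components: v_x = 13.7 cos 71.3° = 4.392 m/s, v_y = 13.7 sin 71.3° = 12.98 m/s.
Time of flight (same landing height): t = 2 v_y / g = 2 × 12.98 / 9.8 = 2.649 s.
Range: R = v_x · t = 4.392 × 2.649 = 11.6 m.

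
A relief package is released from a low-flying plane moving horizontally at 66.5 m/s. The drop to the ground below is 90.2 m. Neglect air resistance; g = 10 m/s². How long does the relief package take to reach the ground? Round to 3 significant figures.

4.25 s

The horizontal speed doesn't affect the fall. With v_y0 = 0, h = ½ g t².
t = √(2 × 90.2 / 10) = √18.04 = 4.25 s.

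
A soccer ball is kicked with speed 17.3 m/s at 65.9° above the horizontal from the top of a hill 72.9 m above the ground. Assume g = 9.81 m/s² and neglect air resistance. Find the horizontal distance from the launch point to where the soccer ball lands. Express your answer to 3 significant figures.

Components: v_x = 17.3 cos 65.9° = 7.064 m/s, v_y = 17.3 sin 65.9° = 15.79 m/s.
Vertical: 0 = 72.9 + 15.79 t − ½(9.81) t² ⇒ 4.905 t² − 15.79 t − 72.9 = 0.
t = [15.79 + √(249.3 + 1430)] / 9.810 = 5.787 s.
Horizontal: R = v_x · t = 7.064 × 5.787 = 40.9 m.

40.9 m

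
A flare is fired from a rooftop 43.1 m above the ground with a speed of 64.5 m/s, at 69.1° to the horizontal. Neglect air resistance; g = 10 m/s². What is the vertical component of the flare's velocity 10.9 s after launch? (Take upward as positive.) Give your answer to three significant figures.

-48.7 m/s

Initial vertical component: v_y0 = 64.5 sin 69.1° = 60.26 m/s.
v_y(t) = v_y0 − g t = 60.26 − 10 × 10.9 = -48.7 m/s.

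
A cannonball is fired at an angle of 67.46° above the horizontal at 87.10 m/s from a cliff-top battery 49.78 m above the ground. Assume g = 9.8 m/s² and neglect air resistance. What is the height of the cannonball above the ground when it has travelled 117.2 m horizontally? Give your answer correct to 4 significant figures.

271.8 m

v_x = 87.10 cos 67.46° = 33.388 m/s, v_y0 = 87.10 sin 67.46° = 80.447 m/s.
Time to reach x = 117.2 m: t = x / v_x = 117.2 / 33.388 = 3.5102 s.
y = 49.78 + v_y0 t − ½ g t² = 49.78 + 80.447×3.5102 − 4.900×3.5102² = 271.8 m.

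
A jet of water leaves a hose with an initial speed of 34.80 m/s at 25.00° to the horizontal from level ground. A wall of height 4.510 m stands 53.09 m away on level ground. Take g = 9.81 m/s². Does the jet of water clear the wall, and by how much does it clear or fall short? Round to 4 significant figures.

v_x = 34.80 cos 25.00° = 31.540 m/s; v_y0 = 34.80 sin 25.00° = 14.707 m/s.
Time to reach the wall: t = 53.09 / 31.540 = 1.6833 s.
Height at that point: y = 14.707×1.6833 − 4.905×1.6833² = 10.858 m.
That is 10.858 − 4.510 = 6.348 m above the top of the wall, so the jet of water clears it.

Yes — it clears the wall by 6.348 m.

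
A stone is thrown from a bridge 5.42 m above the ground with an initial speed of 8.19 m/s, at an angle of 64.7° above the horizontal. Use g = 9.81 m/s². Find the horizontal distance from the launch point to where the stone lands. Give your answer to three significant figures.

Components: v_x = 8.19 cos 64.7° = 3.500 m/s, v_y = 8.19 sin 64.7° = 7.404 m/s.
Vertical: 0 = 5.42 + 7.404 t − ½(9.81) t² ⇒ 4.905 t² − 7.404 t − 5.42 = 0.
t = [7.404 + √(54.82 + 106.3)] / 9.810 = 2.049 s.
Horizontal: R = v_x · t = 3.500 × 2.049 = 7.17 m.

7.17 m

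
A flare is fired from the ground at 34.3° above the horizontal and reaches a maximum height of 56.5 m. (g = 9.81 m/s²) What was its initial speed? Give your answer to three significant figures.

59.1 m/s

At maximum height v_y = 0, so (v₀ sin θ)² = 2 g H.
v₀ sin 34.3° = √(2 × 9.81 × 56.5) = 33.29 m/s.
v₀ = 33.29 / sin 34.3° = 33.29 / 0.5635 = 59.1 m/s.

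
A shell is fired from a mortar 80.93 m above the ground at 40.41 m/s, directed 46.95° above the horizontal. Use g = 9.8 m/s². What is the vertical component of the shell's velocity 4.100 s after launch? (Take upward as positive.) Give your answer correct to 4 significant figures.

Initial vertical component: v_y0 = 40.41 sin 46.95° = 29.530 m/s.
v_y(t) = v_y0 − g t = 29.530 − 9.8 × 4.100 = -10.65 m/s.

-10.65 m/s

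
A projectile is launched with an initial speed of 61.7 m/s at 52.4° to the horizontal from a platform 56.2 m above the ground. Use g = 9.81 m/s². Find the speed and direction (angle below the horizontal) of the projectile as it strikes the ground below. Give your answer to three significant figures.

70.1 m/s at 57.5° below the horizontal

v_x = 61.7 cos 52.4° = 37.65 m/s (constant).
|v_y| at impact = √((48.88)² + 2×9.81×56.2) = 59.09 m/s.
Speed = √(37.65² + 59.09²) = 70.1 m/s; angle = arctan(59.09/37.65) = 57.5° below horizontal.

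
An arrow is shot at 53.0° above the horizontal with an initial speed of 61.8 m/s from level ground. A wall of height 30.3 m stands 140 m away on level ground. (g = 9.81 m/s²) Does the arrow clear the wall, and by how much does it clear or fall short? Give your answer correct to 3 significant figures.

v_x = 61.8 cos 53.0° = 37.19 m/s; v_y0 = 61.8 sin 53.0° = 49.36 m/s.
Time to reach the wall: t = 140 / 37.19 = 3.764 s.
Height at that point: y = 49.36×3.764 − 4.905×3.764² = 116.3 m.
That is 116.3 − 30.3 = 86.0 m above the top of the wall, so the arrow clears it.

Yes — it clears the wall by 86.0 m.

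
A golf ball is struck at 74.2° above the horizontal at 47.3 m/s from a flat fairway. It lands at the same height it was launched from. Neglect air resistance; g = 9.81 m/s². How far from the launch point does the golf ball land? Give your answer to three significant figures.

Components: v_x = 47.3 cos 74.2° = 12.88 m/s, v_y = 47.3 sin 74.2° = 45.51 m/s.
Time of flight (same landing height): t = 2 v_y / g = 2 × 45.51 / 9.81 = 9.278 s.
Range: R = v_x · t = 12.88 × 9.278 = 120 m.

120 m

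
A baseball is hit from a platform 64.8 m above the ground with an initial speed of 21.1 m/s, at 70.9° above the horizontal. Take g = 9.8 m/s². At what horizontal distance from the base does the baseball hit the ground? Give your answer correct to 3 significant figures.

Components: v_x = 21.1 cos 70.9° = 6.904 m/s, v_y = 21.1 sin 70.9° = 19.94 m/s.
Vertical: 0 = 64.8 + 19.94 t − ½(9.8) t² ⇒ 4.900 t² − 19.94 t − 64.8 = 0.
t = [19.94 + √(397.6 + 1270)] / 9.800 = 6.202 s.
Horizontal: R = v_x · t = 6.904 × 6.202 = 42.8 m.

42.8 m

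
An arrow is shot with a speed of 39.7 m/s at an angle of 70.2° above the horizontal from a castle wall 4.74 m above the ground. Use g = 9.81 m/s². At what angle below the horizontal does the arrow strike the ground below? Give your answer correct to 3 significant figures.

70.8°

v_x = 39.7 cos 70.2° = 13.45 m/s.
At impact |v_y| = √(v_y0² + 2 g h) = √(37.35² + 2×9.81×4.74) = 38.57 m/s.
Angle below horizontal = arctan(|v_y| / v_x) = arctan(38.57 / 13.45) = 70.8°.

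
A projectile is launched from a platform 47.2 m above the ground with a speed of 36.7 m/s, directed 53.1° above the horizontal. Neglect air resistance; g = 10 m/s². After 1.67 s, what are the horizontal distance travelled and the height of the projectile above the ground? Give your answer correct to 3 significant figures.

v_x = 36.7 cos 53.1° = 22.04 m/s; v_y0 = 36.7 sin 53.1° = 29.35 m/s.
x = v_x t = 22.04 × 1.67 = 36.8 m.
y = 47.2 + v_y0 t − ½ g t² = 82.3 m.

x = 36.8 m, y = 82.3 m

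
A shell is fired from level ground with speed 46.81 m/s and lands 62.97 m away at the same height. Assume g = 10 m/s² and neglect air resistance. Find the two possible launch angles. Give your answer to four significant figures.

Level-ground range: R = v₀² sin(2θ)/g ⇒ sin 2θ = R g / v₀² = 62.97×10/46.81² = 0.2874.
2θ = arcsin(0.2874) = 16.702° or 180° − 16.702° = 163.298°.
So θ = 8.351° or θ = 81.65°.

8.351° and 81.65°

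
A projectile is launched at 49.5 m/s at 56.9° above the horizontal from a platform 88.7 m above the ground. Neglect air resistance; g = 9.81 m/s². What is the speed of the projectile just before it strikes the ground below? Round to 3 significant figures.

64.7 m/s

v_x = 49.5 cos 56.9° = 27.03 m/s is unchanged throughout.
For the vertical component, v_y² = v_y0² + 2 g h = (41.47)² + 2×9.81×88.7 = 3460, so |v_y| = 58.82 m/s.
Impact speed = √(v_x² + v_y²) = √(730.6 + 3460) = 64.7 m/s.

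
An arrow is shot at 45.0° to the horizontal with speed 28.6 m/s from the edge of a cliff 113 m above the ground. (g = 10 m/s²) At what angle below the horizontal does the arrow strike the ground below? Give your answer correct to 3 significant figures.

68.6°

v_x = 28.6 cos 45.0° = 20.22 m/s.
At impact |v_y| = √(v_y0² + 2 g h) = √(20.22² + 2×10×113) = 51.66 m/s.
Angle below horizontal = arctan(|v_y| / v_x) = arctan(51.66 / 20.22) = 68.6°.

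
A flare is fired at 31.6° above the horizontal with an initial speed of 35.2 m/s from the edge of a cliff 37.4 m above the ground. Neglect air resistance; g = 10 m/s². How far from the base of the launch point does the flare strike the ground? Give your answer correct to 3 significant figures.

154 m

Components: v_x = 35.2 cos 31.6° = 29.98 m/s, v_y = 35.2 sin 31.6° = 18.44 m/s.
Vertical: 0 = 37.4 + 18.44 t − ½(10) t² ⇒ 5.000 t² − 18.44 t − 37.4 = 0.
t = [18.44 + √(340.0 + 748.0)] / 10.00 = 5.142 s.
Horizontal: R = v_x · t = 29.98 × 5.142 = 154 m.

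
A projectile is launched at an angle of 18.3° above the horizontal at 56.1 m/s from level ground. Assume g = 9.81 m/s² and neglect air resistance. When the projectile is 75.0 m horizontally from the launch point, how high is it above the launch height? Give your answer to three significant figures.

v_x = 56.1 cos 18.3° = 53.26 m/s, v_y0 = 56.1 sin 18.3° = 17.61 m/s.
Time to reach x = 75.0 m: t = x / v_x = 75.0 / 53.26 = 1.408 s.
y = v_y0 t − ½ g t² = 17.61×1.408 − 4.905×1.408² = 15.1 m.

15.1 m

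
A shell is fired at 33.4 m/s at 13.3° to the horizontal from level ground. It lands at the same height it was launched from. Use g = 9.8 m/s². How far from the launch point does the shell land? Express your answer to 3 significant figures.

Components: v_x = 33.4 cos 13.3° = 32.50 m/s, v_y = 33.4 sin 13.3° = 7.684 m/s.
Time of flight (same landing height): t = 2 v_y / g = 2 × 7.684 / 9.8 = 1.568 s.
Range: R = v_x · t = 32.50 × 1.568 = 51.0 m.

51.0 m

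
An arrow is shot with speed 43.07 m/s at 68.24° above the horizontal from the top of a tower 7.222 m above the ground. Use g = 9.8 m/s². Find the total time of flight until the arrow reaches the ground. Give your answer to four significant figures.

Vertical component: v_y = 43.07 sin 68.24° = 40.001 m/s.
Taking up as positive with launch at y = 7.222 m, landing at y = 0: 0 = 7.222 + 40.001 t − ½(9.8) t².
Solving 4.900 t² − 40.001 t − 7.222 = 0 gives t = [40.001 + √(40.001² + 4·4.900·7.222)] / 9.800 = 8.340 s.

8.340 s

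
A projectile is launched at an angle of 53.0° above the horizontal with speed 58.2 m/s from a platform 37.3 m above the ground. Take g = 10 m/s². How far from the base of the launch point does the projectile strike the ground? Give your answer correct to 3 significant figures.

352 m

Components: v_x = 58.2 cos 53.0° = 35.03 m/s, v_y = 58.2 sin 53.0° = 46.48 m/s.
Vertical: 0 = 37.3 + 46.48 t − ½(10) t² ⇒ 5.000 t² − 46.48 t − 37.3 = 0.
t = [46.48 + √(2160 + 746.0)] / 10.00 = 10.04 s.
Horizontal: R = v_x · t = 35.03 × 10.04 = 352 m.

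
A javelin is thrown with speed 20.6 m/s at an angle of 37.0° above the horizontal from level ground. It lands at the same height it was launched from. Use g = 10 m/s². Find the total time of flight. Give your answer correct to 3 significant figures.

Vertical component: v_y = 20.6 sin 37.0° = 12.40 m/s.
For a projectile landing at launch height, time of flight is t = 2 v_y / g = 2 × 12.40 / 10 = 2.48 s.

2.48 s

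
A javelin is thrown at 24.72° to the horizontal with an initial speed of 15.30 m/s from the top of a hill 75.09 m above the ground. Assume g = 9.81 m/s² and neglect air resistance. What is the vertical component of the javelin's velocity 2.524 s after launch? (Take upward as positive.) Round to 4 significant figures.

Initial vertical component: v_y0 = 15.30 sin 24.72° = 6.3982 m/s.
v_y(t) = v_y0 − g t = 6.3982 − 9.81 × 2.524 = -18.36 m/s.

-18.36 m/s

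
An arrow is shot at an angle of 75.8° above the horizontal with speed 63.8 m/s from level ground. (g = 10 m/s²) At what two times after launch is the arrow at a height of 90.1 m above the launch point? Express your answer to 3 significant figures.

1.69 s and 10.7 s

v_y0 = 63.8 sin 75.8° = 61.85 m/s.
Set y = v_y0 t − ½ g t² = 90.1: 5.000 t² − 61.85 t + 90.1 = 0.
t = [61.85 ± √(3825 − 1802)] / 10 = (61.85 ± 44.98) / 10, giving t = 1.69 s or t = 10.7 s.
So the arrow is at 90.1 m at t = 1.69 s (rising) and t = 10.7 s (falling).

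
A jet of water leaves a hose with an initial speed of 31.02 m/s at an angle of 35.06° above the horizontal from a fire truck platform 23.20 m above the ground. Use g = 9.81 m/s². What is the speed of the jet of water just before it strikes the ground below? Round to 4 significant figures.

v_x = 31.02 cos 35.06° = 25.391 m/s is unchanged throughout.
For the vertical component, v_y² = v_y0² + 2 g h = (17.819)² + 2×9.81×23.20 = 772.70, so |v_y| = 27.797 m/s.
Impact speed = √(v_x² + v_y²) = √(644.70 + 772.70) = 37.65 m/s.

37.65 m/s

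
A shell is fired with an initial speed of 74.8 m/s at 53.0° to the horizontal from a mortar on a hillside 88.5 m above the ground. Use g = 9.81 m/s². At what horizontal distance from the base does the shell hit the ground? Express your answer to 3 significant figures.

608 m

Components: v_x = 74.8 cos 53.0° = 45.02 m/s, v_y = 74.8 sin 53.0° = 59.74 m/s.
Vertical: 0 = 88.5 + 59.74 t − ½(9.81) t² ⇒ 4.905 t² − 59.74 t − 88.5 = 0.
t = [59.74 + √(3569 + 1736)] / 9.810 = 13.51 s.
Horizontal: R = v_x · t = 45.02 × 13.51 = 608 m.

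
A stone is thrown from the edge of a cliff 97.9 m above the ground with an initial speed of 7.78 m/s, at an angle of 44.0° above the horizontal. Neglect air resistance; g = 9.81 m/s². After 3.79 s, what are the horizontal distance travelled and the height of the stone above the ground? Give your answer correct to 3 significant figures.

v_x = 7.78 cos 44.0° = 5.596 m/s; v_y0 = 7.78 sin 44.0° = 5.404 m/s.
x = v_x t = 5.596 × 3.79 = 21.2 m.
y = 97.9 + v_y0 t − ½ g t² = 47.9 m.

x = 21.2 m, y = 47.9 m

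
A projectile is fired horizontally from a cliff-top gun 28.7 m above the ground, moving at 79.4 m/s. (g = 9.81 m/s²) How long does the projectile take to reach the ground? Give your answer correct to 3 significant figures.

2.42 s

The horizontal speed doesn't affect the fall. With v_y0 = 0, h = ½ g t².
t = √(2 × 28.7 / 9.81) = √5.851 = 2.42 s.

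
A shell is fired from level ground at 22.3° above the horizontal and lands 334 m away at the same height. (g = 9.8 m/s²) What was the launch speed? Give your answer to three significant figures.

68.3 m/s

On level ground, R = v₀² sin(2θ) / g, so v₀ = √(R g / sin 2θ).
sin(2 × 22.3°) = 0.7022.
v₀ = √(334 × 9.8 / 0.7022) = √4661 = 68.3 m/s.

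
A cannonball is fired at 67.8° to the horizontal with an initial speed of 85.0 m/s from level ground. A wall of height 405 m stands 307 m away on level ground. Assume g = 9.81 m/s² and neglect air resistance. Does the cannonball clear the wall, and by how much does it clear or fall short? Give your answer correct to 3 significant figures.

v_x = 85.0 cos 67.8° = 32.12 m/s; v_y0 = 85.0 sin 67.8° = 78.70 m/s.
Time to reach the wall: t = 307 / 32.12 = 9.558 s.
Height at that point: y = 78.70×9.558 − 4.905×9.558² = 304.1 m.
That is 405 − 304.1 = 101 m below the top of the wall, so the cannonball does not clear it.

No — it falls 101 m short of clearing the wall.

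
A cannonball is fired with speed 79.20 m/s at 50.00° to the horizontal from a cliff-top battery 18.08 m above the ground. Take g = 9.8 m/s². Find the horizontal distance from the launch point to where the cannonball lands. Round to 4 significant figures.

645.2 m

Components: v_x = 79.20 cos 50.00° = 50.909 m/s, v_y = 79.20 sin 50.00° = 60.671 m/s.
Vertical: 0 = 18.08 + 60.671 t − ½(9.8) t² ⇒ 4.900 t² − 60.671 t − 18.08 = 0.
t = [60.671 + √(3681.0 + 354.37)] / 9.800 = 12.673 s.
Horizontal: R = v_x · t = 50.909 × 12.673 = 645.2 m.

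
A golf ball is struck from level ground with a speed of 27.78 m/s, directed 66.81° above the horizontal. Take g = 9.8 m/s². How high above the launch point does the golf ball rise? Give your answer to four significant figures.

Vertical component of launch velocity: v_y = 27.78 sin 66.81° = 25.535 m/s.
At the highest point the vertical velocity is zero, so v_y² = 2 g h_max.
h_max = (25.535)² / (2 × 9.8) = 652.04 / 19.60 = 33.27 m.

33.27 m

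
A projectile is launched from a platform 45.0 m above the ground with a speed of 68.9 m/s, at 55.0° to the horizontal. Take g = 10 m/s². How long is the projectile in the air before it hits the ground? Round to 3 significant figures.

Vertical component: v_y = 68.9 sin 55.0° = 56.44 m/s.
Taking up as positive with launch at y = 45.0 m, landing at y = 0: 0 = 45.0 + 56.44 t − ½(10) t².
Solving 5.000 t² − 56.44 t − 45.0 = 0 gives t = [56.44 + √(56.44² + 4·5.000·45.0)] / 10.00 = 12.0 s.

12.0 s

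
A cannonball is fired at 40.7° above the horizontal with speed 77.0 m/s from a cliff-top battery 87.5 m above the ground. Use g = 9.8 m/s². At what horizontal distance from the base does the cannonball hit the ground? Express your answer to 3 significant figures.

Components: v_x = 77.0 cos 40.7° = 58.38 m/s, v_y = 77.0 sin 40.7° = 50.21 m/s.
Vertical: 0 = 87.5 + 50.21 t − ½(9.8) t² ⇒ 4.900 t² − 50.21 t − 87.5 = 0.
t = [50.21 + √(2521 + 1715)] / 9.800 = 11.76 s.
Horizontal: R = v_x · t = 58.38 × 11.76 = 687 m.

687 m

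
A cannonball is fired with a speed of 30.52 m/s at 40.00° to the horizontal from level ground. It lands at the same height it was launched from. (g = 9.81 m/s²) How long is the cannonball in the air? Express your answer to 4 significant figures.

4.000 s

Vertical component: v_y = 30.52 sin 40.00° = 19.618 m/s.
For a projectile landing at launch height, time of flight is t = 2 v_y / g = 2 × 19.618 / 9.81 = 4.000 s.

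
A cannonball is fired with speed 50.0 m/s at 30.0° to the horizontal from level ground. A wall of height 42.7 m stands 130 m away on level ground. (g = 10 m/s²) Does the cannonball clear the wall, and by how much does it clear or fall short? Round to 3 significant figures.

No — it falls 12.7 m short of clearing the wall.

v_x = 50.0 cos 30.0° = 43.30 m/s; v_y0 = 50.0 sin 30.0° = 25.00 m/s.
Time to reach the wall: t = 130 / 43.30 = 3.002 s.
Height at that point: y = 25.00×3.002 − 5.000×3.002² = 29.99 m.
That is 42.7 − 29.99 = 12.7 m below the top of the wall, so the cannonball does not clear it.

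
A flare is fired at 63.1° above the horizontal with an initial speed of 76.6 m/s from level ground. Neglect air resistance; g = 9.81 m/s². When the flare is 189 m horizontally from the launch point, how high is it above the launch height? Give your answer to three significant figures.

v_x = 76.6 cos 63.1° = 34.66 m/s, v_y0 = 76.6 sin 63.1° = 68.31 m/s.
Time to reach x = 189 m: t = x / v_x = 189 / 34.66 = 5.453 s.
y = v_y0 t − ½ g t² = 68.31×5.453 − 4.905×5.453² = 227 m.

227 m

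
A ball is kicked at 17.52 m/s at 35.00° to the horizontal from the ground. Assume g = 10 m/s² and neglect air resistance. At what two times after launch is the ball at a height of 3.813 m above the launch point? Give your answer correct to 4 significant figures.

0.5077 s and 1.502 s

v_y0 = 17.52 sin 35.00° = 10.049 m/s.
Set y = v_y0 t − ½ g t² = 3.813: 5.000 t² − 10.049 t + 3.813 = 0.
t = [10.049 ± √(100.98 − 76.260)] / 10 = (10.049 ± 4.9719) / 10, giving t = 0.5077 s or t = 1.502 s.
So the ball is at 3.813 m at t = 0.5077 s (rising) and t = 1.502 s (falling).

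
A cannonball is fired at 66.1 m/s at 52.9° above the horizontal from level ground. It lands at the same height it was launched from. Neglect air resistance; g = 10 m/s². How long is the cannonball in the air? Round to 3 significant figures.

10.5 s

Vertical component: v_y = 66.1 sin 52.9° = 52.72 m/s.
For a projectile landing at launch height, time of flight is t = 2 v_y / g = 2 × 52.72 / 10 = 10.5 s.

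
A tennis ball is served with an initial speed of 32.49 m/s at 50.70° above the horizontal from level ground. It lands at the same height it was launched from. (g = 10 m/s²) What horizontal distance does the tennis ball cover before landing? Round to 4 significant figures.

Components: v_x = 32.49 cos 50.70° = 20.579 m/s, v_y = 32.49 sin 50.70° = 25.142 m/s.
Time of flight (same landing height): t = 2 v_y / g = 2 × 25.142 / 10 = 5.0284 s.
Range: R = v_x · t = 20.579 × 5.0284 = 103.5 m.

103.5 m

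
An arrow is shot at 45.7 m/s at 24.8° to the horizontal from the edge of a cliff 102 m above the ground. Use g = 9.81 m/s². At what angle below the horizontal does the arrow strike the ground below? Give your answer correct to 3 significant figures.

v_x = 45.7 cos 24.8° = 41.49 m/s.
At impact |v_y| = √(v_y0² + 2 g h) = √(19.17² + 2×9.81×102) = 48.67 m/s.
Angle below horizontal = arctan(|v_y| / v_x) = arctan(48.67 / 41.49) = 49.6°.

49.6°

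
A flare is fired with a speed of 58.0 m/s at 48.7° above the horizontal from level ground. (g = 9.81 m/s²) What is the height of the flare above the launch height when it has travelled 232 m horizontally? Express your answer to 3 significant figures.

v_x = 58.0 cos 48.7° = 38.28 m/s, v_y0 = 58.0 sin 48.7° = 43.57 m/s.
Time to reach x = 232 m: t = x / v_x = 232 / 38.28 = 6.061 s.
y = v_y0 t − ½ g t² = 43.57×6.061 − 4.905×6.061² = 83.9 m.

83.9 m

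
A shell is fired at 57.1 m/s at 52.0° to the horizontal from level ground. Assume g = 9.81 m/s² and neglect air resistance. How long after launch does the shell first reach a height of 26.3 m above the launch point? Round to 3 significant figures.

v_y0 = 57.1 sin 52.0° = 45.00 m/s.
Set y = v_y0 t − ½ g t² = 26.3: 4.905 t² − 45.00 t + 26.3 = 0.
t = [45.00 ± √(2025 − 516.0)] / 9.81 = (45.00 ± 38.85) / 9.81, giving t = 0.627 s or t = 8.55 s.
The shell is on the way up at the first time, so t = 0.627 s.

0.627 s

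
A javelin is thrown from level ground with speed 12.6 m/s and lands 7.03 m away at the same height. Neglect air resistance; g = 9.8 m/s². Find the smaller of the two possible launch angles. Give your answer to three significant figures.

12.9°

Level-ground range: R = v₀² sin(2θ)/g ⇒ sin 2θ = R g / v₀² = 7.03×9.8/12.6² = 0.4340.
2θ = arcsin(0.4340) = 25.72° or 180° − 25.72° = 154.28°.
So θ = 12.9° or θ = 77.1°.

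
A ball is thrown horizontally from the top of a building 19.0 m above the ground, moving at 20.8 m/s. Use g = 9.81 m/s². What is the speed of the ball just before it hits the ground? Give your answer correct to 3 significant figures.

28.4 m/s

Fall time: t = √(2 × 19.0 / 9.81) = 1.968 s.
At impact: v_x = 20.8 m/s (unchanged), v_y = g t = 9.81 × 1.968 = 19.31 m/s.
Speed = √(v_x² + v_y²) = √(432.6 + 372.9) = 28.4 m/s.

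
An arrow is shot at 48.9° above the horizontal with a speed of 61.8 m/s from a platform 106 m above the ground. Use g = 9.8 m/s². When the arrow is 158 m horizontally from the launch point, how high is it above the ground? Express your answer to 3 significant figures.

v_x = 61.8 cos 48.9° = 40.63 m/s, v_y0 = 61.8 sin 48.9° = 46.57 m/s.
Time to reach x = 158 m: t = x / v_x = 158 / 40.63 = 3.889 s.
y = 106 + v_y0 t − ½ g t² = 106 + 46.57×3.889 − 4.900×3.889² = 213 m.

213 m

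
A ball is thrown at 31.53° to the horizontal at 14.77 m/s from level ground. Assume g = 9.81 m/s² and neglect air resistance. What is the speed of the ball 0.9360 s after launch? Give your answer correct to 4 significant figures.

12.67 m/s

v_x = 14.77 cos 31.53° = 12.589 m/s (constant).
v_y(t) = 14.77 sin 31.53° − g t = 7.7239 − 9.81 × 0.9360 = -1.4583 m/s.
Speed = √(v_x² + v_y²) = √(158.48 + 2.1266) = 12.67 m/s.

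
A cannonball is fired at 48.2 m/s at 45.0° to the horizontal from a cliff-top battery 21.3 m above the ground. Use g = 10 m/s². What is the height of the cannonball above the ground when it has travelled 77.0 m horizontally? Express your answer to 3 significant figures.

v_x = 48.2 cos 45.0° = 34.08 m/s, v_y0 = 48.2 sin 45.0° = 34.08 m/s.
Time to reach x = 77.0 m: t = x / v_x = 77.0 / 34.08 = 2.259 s.
y = 21.3 + v_y0 t − ½ g t² = 21.3 + 34.08×2.259 − 5.000×2.259² = 72.8 m.

72.8 m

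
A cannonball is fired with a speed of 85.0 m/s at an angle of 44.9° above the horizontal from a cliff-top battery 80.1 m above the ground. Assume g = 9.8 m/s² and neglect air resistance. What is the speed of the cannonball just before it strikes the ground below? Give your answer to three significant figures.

93.8 m/s

v_x = 85.0 cos 44.9° = 60.21 m/s is unchanged throughout.
For the vertical component, v_y² = v_y0² + 2 g h = (60.00)² + 2×9.8×80.1 = 5170, so |v_y| = 71.90 m/s.
Impact speed = √(v_x² + v_y²) = √(3625 + 5170) = 93.8 m/s.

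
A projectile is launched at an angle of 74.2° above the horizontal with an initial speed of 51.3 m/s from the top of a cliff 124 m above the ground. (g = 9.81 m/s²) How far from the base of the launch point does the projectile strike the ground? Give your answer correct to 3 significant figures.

170 m

Components: v_x = 51.3 cos 74.2° = 13.97 m/s, v_y = 51.3 sin 74.2° = 49.36 m/s.
Vertical: 0 = 124 + 49.36 t − ½(9.81) t² ⇒ 4.905 t² − 49.36 t − 124 = 0.
t = [49.36 + √(2436 + 2433)] / 9.810 = 12.14 s.
Horizontal: R = v_x · t = 13.97 × 12.14 = 170 m.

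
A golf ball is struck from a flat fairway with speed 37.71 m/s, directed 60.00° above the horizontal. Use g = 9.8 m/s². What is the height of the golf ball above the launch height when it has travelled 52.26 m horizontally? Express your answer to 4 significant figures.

v_x = 37.71 cos 60.00° = 18.855 m/s, v_y0 = 37.71 sin 60.00° = 32.658 m/s.
Time to reach x = 52.26 m: t = x / v_x = 52.26 / 18.855 = 2.7717 s.
y = v_y0 t − ½ g t² = 32.658×2.7717 − 4.900×2.7717² = 52.87 m.

52.87 m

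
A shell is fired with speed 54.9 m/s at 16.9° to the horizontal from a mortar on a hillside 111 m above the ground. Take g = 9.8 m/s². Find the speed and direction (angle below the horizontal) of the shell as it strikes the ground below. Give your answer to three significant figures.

v_x = 54.9 cos 16.9° = 52.53 m/s (constant).
|v_y| at impact = √((15.96)² + 2×9.8×111) = 49.30 m/s.
Speed = √(52.53² + 49.30²) = 72.0 m/s; angle = arctan(49.30/52.53) = 43.2° below horizontal.

72.0 m/s at 43.2° below the horizontal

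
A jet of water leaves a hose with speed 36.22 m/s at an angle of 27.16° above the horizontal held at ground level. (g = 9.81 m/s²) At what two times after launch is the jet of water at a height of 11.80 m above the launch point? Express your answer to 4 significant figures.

v_y0 = 36.22 sin 27.16° = 16.534 m/s.
Set y = v_y0 t − ½ g t² = 11.80: 4.905 t² − 16.534 t + 11.80 = 0.
t = [16.534 ± √(273.37 − 231.52)] / 9.81 = (16.534 ± 6.4692) / 9.81, giving t = 1.026 s or t = 2.345 s.
So the jet of water is at 11.80 m at t = 1.026 s (rising) and t = 2.345 s (falling).

1.026 s and 2.345 s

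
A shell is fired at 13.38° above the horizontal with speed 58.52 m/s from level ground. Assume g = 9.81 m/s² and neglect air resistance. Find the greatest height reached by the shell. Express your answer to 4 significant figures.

9.347 m

Vertical component of launch velocity: v_y = 58.52 sin 13.38° = 13.542 m/s.
At the highest point the vertical velocity is zero, so v_y² = 2 g h_max.
h_max = (13.542)² / (2 × 9.81) = 183.39 / 19.62 = 9.347 m.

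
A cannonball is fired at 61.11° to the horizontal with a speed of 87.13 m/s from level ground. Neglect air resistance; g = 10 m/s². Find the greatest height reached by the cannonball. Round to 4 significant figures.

291.0 m

Vertical component of launch velocity: v_y = 87.13 sin 61.11° = 76.287 m/s.
At the highest point the vertical velocity is zero, so v_y² = 2 g h_max.
h_max = (76.287)² / (2 × 10) = 5819.7 / 20.00 = 291.0 m.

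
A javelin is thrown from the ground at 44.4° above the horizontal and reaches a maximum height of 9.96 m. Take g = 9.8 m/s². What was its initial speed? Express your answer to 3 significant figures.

20.0 m/s

At maximum height v_y = 0, so (v₀ sin θ)² = 2 g H.
v₀ sin 44.4° = √(2 × 9.8 × 9.96) = 13.97 m/s.
v₀ = 13.97 / sin 44.4° = 13.97 / 0.6997 = 20.0 m/s.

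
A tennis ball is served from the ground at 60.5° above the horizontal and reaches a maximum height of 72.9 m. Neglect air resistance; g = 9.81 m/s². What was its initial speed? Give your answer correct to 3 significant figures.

43.5 m/s

At maximum height v_y = 0, so (v₀ sin θ)² = 2 g H.
v₀ sin 60.5° = √(2 × 9.81 × 72.9) = 37.82 m/s.
v₀ = 37.82 / sin 60.5° = 37.82 / 0.8704 = 43.5 m/s.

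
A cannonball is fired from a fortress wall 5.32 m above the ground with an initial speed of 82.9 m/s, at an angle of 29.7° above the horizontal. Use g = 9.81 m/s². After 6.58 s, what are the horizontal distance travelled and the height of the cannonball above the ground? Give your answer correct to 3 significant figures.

v_x = 82.9 cos 29.7° = 72.01 m/s; v_y0 = 82.9 sin 29.7° = 41.07 m/s.
x = v_x t = 72.01 × 6.58 = 474 m.
y = 5.32 + v_y0 t − ½ g t² = 63.2 m.

x = 474 m, y = 63.2 m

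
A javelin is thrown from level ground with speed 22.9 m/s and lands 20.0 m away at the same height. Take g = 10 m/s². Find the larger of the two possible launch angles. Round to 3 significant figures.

Level-ground range: R = v₀² sin(2θ)/g ⇒ sin 2θ = R g / v₀² = 20.0×10/22.9² = 0.3814.
2θ = arcsin(0.3814) = 22.42° or 180° − 22.42° = 157.58°.
So θ = 11.2° or θ = 78.8°.

78.8°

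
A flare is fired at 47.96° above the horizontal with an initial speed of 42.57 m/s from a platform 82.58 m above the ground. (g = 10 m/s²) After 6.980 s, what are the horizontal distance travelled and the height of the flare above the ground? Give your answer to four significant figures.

x = 199.0 m, y = 59.66 m

v_x = 42.57 cos 47.96° = 28.507 m/s; v_y0 = 42.57 sin 47.96° = 31.616 m/s.
x = v_x t = 28.507 × 6.980 = 199.0 m.
y = 82.58 + v_y0 t − ½ g t² = 59.66 m.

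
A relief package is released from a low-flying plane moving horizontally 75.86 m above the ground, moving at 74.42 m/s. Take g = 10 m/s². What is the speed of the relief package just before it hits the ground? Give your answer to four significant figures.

Fall time: t = √(2 × 75.86 / 10) = 3.8951 s.
At impact: v_x = 74.42 m/s (unchanged), v_y = g t = 10 × 3.8951 = 38.951 m/s.
Speed = √(v_x² + v_y²) = √(5538.3 + 1517.2) = 84.00 m/s.

84.00 m/s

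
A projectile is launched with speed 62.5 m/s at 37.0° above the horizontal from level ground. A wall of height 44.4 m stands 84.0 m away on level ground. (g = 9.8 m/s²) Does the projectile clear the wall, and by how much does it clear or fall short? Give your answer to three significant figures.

Yes — it clears the wall by 5.02 m.

v_x = 62.5 cos 37.0° = 49.91 m/s; v_y0 = 62.5 sin 37.0° = 37.61 m/s.
Time to reach the wall: t = 84.0 / 49.91 = 1.683 s.
Height at that point: y = 37.61×1.683 − 4.900×1.683² = 49.42 m.
That is 49.42 − 44.4 = 5.02 m above the top of the wall, so the projectile clears it.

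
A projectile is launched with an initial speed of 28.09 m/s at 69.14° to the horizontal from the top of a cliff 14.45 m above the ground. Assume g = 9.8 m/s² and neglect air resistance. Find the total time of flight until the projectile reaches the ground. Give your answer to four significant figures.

Vertical component: v_y = 28.09 sin 69.14° = 26.249 m/s.
Taking up as positive with launch at y = 14.45 m, landing at y = 0: 0 = 14.45 + 26.249 t − ½(9.8) t².
Solving 4.900 t² − 26.249 t − 14.45 = 0 gives t = [26.249 + √(26.249² + 4·4.900·14.45)] / 9.800 = 5.860 s.

5.860 s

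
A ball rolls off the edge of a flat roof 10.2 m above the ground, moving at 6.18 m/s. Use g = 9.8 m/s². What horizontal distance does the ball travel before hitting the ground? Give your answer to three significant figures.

Initial vertical velocity is zero, so the fall time comes from h = ½ g t²: t = √(2 × 10.2 / 9.8) = 1.443 s.
Horizontal motion is uniform at 6.18 m/s, so x = 6.18 × 1.443 = 8.92 m.

8.92 m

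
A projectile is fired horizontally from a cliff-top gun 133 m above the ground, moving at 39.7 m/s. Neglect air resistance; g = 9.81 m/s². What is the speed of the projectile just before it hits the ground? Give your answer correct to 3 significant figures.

64.7 m/s

Fall time: t = √(2 × 133 / 9.81) = 5.207 s.
At impact: v_x = 39.7 m/s (unchanged), v_y = g t = 9.81 × 5.207 = 51.08 m/s.
Speed = √(v_x² + v_y²) = √(1576 + 2609) = 64.7 m/s.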